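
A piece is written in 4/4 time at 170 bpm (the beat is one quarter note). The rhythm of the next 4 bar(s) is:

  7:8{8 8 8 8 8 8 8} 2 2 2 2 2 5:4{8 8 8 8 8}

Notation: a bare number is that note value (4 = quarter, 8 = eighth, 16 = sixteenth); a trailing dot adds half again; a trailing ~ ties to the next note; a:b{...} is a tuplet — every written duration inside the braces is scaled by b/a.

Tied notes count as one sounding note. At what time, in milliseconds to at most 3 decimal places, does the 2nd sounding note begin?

note 2 onset = 4/7b = 201.681ms

1. 0.0ms @ 0 + 201.681ms (4/7)
2. 201.681ms @ 4/7 + 201.681ms (4/7)
3. 403.361ms @ 8/7 + 201.681ms (4/7)
4. 605.042ms @ 12/7 + 201.681ms (4/7)
5. 806.723ms @ 16/7 + 201.681ms (4/7)
6. 1008.403ms @ 20/7 + 201.681ms (4/7)
7. 1210.084ms @ 24/7 + 201.681ms (4/7)
8. 1411.765ms @ 4 + 705.882ms (2)
9. 2117.647ms @ 6 + 705.882ms (2)
10. 2823.529ms @ 8 + 705.882ms (2)
11. 3529.412ms @ 10 + 705.882ms (2)
12. 4235.294ms @ 12 + 705.882ms (2)
13. 4941.176ms @ 14 + 141.176ms (2/5)
14. 5082.353ms @ 72/5 + 141.176ms (2/5)
15. 5223.529ms @ 74/5 + 141.176ms (2/5)
16. 5364.706ms @ 76/5 + 141.176ms (2/5)
17. 5505.882ms @ 78/5 + 141.176ms (2/5)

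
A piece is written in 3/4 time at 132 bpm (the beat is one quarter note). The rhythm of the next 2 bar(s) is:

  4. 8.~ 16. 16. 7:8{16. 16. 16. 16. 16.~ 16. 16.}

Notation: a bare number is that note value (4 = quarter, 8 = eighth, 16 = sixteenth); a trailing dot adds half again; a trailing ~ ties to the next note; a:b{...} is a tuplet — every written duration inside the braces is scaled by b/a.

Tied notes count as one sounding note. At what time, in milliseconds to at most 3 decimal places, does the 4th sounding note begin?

note 4 onset = 3b = 1363.636ms

1. 0.0ms @ 0 + 681.818ms (3/2)
2. 681.818ms @ 3/2 + 511.364ms (9/8)
3. 1193.182ms @ 21/8 + 170.455ms (3/8)
4. 1363.636ms @ 3 + 194.805ms (3/7)
5. 1558.442ms @ 24/7 + 194.805ms (3/7)
6. 1753.247ms @ 27/7 + 194.805ms (3/7)
7. 1948.052ms @ 30/7 + 194.805ms (3/7)
8. 2142.857ms @ 33/7 + 389.61ms (6/7)
9. 2532.468ms @ 39/7 + 194.805ms (3/7)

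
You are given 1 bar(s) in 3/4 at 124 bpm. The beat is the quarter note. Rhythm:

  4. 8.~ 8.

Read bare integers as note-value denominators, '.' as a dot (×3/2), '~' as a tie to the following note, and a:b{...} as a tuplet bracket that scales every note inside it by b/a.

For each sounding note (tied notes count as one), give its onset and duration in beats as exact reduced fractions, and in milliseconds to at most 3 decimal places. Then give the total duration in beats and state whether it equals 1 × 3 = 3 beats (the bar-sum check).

1) 0.0ms=0b +725.806ms=3/2b
2) 725.806ms=3/2b +725.806ms=3/2b
Σ=3b of 3 (124bpm 3/4) — PASS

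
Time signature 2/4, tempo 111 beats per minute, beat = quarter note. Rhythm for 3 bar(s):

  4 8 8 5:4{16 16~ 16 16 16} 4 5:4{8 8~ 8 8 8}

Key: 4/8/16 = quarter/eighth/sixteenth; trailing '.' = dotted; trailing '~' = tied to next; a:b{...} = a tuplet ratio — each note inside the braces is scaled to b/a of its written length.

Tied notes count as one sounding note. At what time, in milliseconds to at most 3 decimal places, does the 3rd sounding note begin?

1. 0.0ms @ 0 + 540.541ms (1)
2. 540.541ms @ 1 + 270.27ms (1/2)
3. 810.811ms @ 3/2 + 270.27ms (1/2)
4. 1081.081ms @ 2 + 108.108ms (1/5)
5. 1189.189ms @ 11/5 + 216.216ms (2/5)
6. 1405.405ms @ 13/5 + 108.108ms (1/5)
7. 1513.514ms @ 14/5 + 108.108ms (1/5)
8. 1621.622ms @ 3 + 540.541ms (1)
9. 2162.162ms @ 4 + 216.216ms (2/5)
10. 2378.378ms @ 22/5 + 432.432ms (4/5)
11. 2810.811ms @ 26/5 + 216.216ms (2/5)
12. 3027.027ms @ 28/5 + 216.216ms (2/5)

note 3 onset = 3/2b = 810.811ms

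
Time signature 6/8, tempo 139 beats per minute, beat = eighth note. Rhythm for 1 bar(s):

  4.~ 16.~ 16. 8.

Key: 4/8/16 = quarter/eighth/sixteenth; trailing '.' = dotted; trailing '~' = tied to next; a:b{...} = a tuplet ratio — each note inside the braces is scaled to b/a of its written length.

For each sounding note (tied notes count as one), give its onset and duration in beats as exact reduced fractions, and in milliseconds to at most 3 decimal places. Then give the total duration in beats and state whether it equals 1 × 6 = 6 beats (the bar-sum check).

1) 0.0ms=0b +1942.446ms=9/2b
2) 1942.446ms=9/2b +647.482ms=3/2b
Σ=6b of 6 (139bpm 6/8) — PASS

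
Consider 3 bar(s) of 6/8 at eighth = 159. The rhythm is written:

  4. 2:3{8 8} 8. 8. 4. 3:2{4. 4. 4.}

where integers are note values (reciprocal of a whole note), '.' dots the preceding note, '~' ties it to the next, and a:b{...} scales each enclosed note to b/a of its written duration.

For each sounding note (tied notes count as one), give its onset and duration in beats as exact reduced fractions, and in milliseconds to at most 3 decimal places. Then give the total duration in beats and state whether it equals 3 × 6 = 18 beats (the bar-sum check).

1) 0.0ms=0b +1132.075ms=3b
2) 1132.075ms=3b +566.038ms=3/2b
3) 1698.113ms=9/2b +566.038ms=3/2b
4) 2264.151ms=6b +566.038ms=3/2b
5) 2830.189ms=15/2b +566.038ms=3/2b
6) 3396.226ms=9b +1132.075ms=3b
7) 4528.302ms=12b +754.717ms=2b
8) 5283.019ms=14b +754.717ms=2b
9) 6037.736ms=16b +754.717ms=2b
Σ=18b of 18 (159bpm 6/8) — PASS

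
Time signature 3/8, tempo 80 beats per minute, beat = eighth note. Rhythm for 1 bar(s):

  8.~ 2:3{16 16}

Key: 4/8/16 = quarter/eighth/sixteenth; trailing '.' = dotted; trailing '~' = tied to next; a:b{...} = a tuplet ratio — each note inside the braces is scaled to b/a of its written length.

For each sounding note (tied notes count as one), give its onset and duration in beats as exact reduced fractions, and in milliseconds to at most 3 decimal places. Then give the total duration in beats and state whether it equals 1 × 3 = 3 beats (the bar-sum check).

1) 0.0ms=0b +1687.5ms=9/4b
2) 1687.5ms=9/4b +562.5ms=3/4b
Σ=3b of 3 (80bpm 3/8) — PASS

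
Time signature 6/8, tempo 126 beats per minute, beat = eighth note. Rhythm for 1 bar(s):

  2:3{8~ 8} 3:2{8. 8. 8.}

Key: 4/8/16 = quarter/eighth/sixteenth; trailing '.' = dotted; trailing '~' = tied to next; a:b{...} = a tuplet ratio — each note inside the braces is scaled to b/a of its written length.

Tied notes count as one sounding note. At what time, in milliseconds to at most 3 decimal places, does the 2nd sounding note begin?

note 2 onset = 3b = 1428.571ms

1. 0.0ms @ 0 + 1428.571ms (3)
2. 1428.571ms @ 3 + 476.19ms (1)
3. 1904.762ms @ 4 + 476.19ms (1)
4. 2380.952ms @ 5 + 476.19ms (1)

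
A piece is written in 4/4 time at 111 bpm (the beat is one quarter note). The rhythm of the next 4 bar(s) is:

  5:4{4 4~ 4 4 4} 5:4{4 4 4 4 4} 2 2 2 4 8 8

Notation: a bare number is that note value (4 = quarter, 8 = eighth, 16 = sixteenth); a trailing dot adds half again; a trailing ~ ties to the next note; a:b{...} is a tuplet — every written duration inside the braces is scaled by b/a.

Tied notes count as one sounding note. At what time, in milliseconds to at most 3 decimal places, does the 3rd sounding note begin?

1. 0.0ms @ 0 + 432.432ms (4/5)
2. 432.432ms @ 4/5 + 864.865ms (8/5)
3. 1297.297ms @ 12/5 + 432.432ms (4/5)
4. 1729.73ms @ 16/5 + 432.432ms (4/5)
5. 2162.162ms @ 4 + 432.432ms (4/5)
6. 2594.595ms @ 24/5 + 432.432ms (4/5)
7. 3027.027ms @ 28/5 + 432.432ms (4/5)
8. 3459.459ms @ 32/5 + 432.432ms (4/5)
9. 3891.892ms @ 36/5 + 432.432ms (4/5)
10. 4324.324ms @ 8 + 1081.081ms (2)
11. 5405.405ms @ 10 + 1081.081ms (2)
12. 6486.486ms @ 12 + 1081.081ms (2)
13. 7567.568ms @ 14 + 540.541ms (1)
14. 8108.108ms @ 15 + 270.27ms (1/2)
15. 8378.378ms @ 31/2 + 270.27ms (1/2)

note 3 onset = 12/5b = 1297.297ms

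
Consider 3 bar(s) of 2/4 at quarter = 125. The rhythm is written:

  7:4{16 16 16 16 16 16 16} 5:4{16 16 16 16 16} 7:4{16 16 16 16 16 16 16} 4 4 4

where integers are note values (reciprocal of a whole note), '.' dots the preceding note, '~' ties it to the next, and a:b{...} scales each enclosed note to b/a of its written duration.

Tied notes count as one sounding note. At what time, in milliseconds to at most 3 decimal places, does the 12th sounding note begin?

1. 0.0ms @ 0 + 68.571ms (1/7)
2. 68.571ms @ 1/7 + 68.571ms (1/7)
3. 137.143ms @ 2/7 + 68.571ms (1/7)
4. 205.714ms @ 3/7 + 68.571ms (1/7)
5. 274.286ms @ 4/7 + 68.571ms (1/7)
6. 342.857ms @ 5/7 + 68.571ms (1/7)
7. 411.429ms @ 6/7 + 68.571ms (1/7)
8. 480.0ms @ 1 + 96.0ms (1/5)
9. 576.0ms @ 6/5 + 96.0ms (1/5)
10. 672.0ms @ 7/5 + 96.0ms (1/5)
11. 768.0ms @ 8/5 + 96.0ms (1/5)
12. 864.0ms @ 9/5 + 96.0ms (1/5)
13. 960.0ms @ 2 + 68.571ms (1/7)
14. 1028.571ms @ 15/7 + 68.571ms (1/7)
15. 1097.143ms @ 16/7 + 68.571ms (1/7)
16. 1165.714ms @ 17/7 + 68.571ms (1/7)
17. 1234.286ms @ 18/7 + 68.571ms (1/7)
18. 1302.857ms @ 19/7 + 68.571ms (1/7)
19. 1371.429ms @ 20/7 + 68.571ms (1/7)
20. 1440.0ms @ 3 + 480.0ms (1)
21. 1920.0ms @ 4 + 480.0ms (1)
22. 2400.0ms @ 5 + 480.0ms (1)

note 12 onset = 9/5b = 864.0ms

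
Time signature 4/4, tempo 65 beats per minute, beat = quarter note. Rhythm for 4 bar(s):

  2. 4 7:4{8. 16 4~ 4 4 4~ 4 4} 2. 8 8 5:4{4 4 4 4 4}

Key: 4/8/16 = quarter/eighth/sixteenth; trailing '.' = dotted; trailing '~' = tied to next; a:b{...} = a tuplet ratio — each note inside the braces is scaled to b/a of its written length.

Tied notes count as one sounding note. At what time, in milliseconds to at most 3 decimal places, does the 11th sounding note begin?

1. 0.0ms @ 0 + 2769.231ms (3)
2. 2769.231ms @ 3 + 923.077ms (1)
3. 3692.308ms @ 4 + 395.604ms (3/7)
4. 4087.912ms @ 31/7 + 131.868ms (1/7)
5. 4219.78ms @ 32/7 + 1054.945ms (8/7)
6. 5274.725ms @ 40/7 + 527.473ms (4/7)
7. 5802.198ms @ 44/7 + 1054.945ms (8/7)
8. 6857.143ms @ 52/7 + 527.473ms (4/7)
9. 7384.615ms @ 8 + 2769.231ms (3)
10. 10153.846ms @ 11 + 461.538ms (1/2)
11. 10615.385ms @ 23/2 + 461.538ms (1/2)
12. 11076.923ms @ 12 + 738.462ms (4/5)
13. 11815.385ms @ 64/5 + 738.462ms (4/5)
14. 12553.846ms @ 68/5 + 738.462ms (4/5)
15. 13292.308ms @ 72/5 + 738.462ms (4/5)
16. 14030.769ms @ 76/5 + 738.462ms (4/5)

note 11 onset = 23/2b = 10615.385ms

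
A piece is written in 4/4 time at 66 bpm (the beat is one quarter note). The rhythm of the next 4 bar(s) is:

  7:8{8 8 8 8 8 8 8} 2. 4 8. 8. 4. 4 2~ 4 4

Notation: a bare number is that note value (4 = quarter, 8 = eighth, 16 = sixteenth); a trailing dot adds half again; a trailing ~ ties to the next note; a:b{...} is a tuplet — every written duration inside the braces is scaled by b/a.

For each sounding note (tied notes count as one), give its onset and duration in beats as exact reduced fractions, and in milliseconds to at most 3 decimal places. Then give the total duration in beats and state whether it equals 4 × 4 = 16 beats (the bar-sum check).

1) 0.0ms=0b +519.481ms=4/7b
2) 519.481ms=4/7b +519.481ms=4/7b
3) 1038.961ms=8/7b +519.481ms=4/7b
4) 1558.442ms=12/7b +519.481ms=4/7b
5) 2077.922ms=16/7b +519.481ms=4/7b
6) 2597.403ms=20/7b +519.481ms=4/7b
7) 3116.883ms=24/7b +519.481ms=4/7b
8) 3636.364ms=4b +2727.273ms=3b
9) 6363.636ms=7b +909.091ms=1b
10) 7272.727ms=8b +681.818ms=3/4b
11) 7954.545ms=35/4b +681.818ms=3/4b
12) 8636.364ms=19/2b +1363.636ms=3/2b
13) 10000.0ms=11b +909.091ms=1b
14) 10909.091ms=12b +2727.273ms=3b
15) 13636.364ms=15b +909.091ms=1b
Σ=16b of 16 (66bpm 4/4) — PASS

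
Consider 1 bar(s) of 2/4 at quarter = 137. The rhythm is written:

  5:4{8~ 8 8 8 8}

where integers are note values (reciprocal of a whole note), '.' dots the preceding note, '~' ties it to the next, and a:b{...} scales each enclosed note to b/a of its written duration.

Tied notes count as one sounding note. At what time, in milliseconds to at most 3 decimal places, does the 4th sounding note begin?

note 4 onset = 8/5b = 700.73ms

1. 0.0ms @ 0 + 350.365ms (4/5)
2. 350.365ms @ 4/5 + 175.182ms (2/5)
3. 525.547ms @ 6/5 + 175.182ms (2/5)
4. 700.73ms @ 8/5 + 175.182ms (2/5)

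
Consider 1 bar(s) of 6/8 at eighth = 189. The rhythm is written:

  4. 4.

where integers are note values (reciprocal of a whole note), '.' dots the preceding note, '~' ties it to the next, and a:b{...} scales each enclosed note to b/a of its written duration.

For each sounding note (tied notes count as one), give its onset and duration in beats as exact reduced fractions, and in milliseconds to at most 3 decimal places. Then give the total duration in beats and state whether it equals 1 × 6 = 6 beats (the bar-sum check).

1) 0.0ms=0b +952.381ms=3b
2) 952.381ms=3b +952.381ms=3b
Σ=6b of 6 (189bpm 6/8) — PASS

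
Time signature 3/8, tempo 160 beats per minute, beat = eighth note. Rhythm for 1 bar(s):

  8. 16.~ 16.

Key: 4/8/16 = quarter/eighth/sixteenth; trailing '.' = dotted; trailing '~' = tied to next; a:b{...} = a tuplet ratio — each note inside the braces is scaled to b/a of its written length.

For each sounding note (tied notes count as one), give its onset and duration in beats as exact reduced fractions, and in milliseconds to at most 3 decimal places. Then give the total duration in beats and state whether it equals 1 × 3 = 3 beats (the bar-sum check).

1) 0.0ms=0b +562.5ms=3/2b
2) 562.5ms=3/2b +562.5ms=3/2b
Σ=3b of 3 (160bpm 3/8) — PASS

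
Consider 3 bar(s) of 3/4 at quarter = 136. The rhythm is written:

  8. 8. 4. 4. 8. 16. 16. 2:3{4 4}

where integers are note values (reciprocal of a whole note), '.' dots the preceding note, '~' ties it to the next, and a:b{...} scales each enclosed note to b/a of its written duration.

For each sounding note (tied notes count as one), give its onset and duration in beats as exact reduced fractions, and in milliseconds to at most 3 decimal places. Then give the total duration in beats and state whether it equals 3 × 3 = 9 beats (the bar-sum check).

1) 0.0ms=0b +330.882ms=3/4b
2) 330.882ms=3/4b +330.882ms=3/4b
3) 661.765ms=3/2b +661.765ms=3/2b
4) 1323.529ms=3b +661.765ms=3/2b
5) 1985.294ms=9/2b +330.882ms=3/4b
6) 2316.176ms=21/4b +165.441ms=3/8b
7) 2481.618ms=45/8b +165.441ms=3/8b
8) 2647.059ms=6b +661.765ms=3/2b
9) 3308.824ms=15/2b +661.765ms=3/2b
Σ=9b of 9 (136bpm 3/4) — PASS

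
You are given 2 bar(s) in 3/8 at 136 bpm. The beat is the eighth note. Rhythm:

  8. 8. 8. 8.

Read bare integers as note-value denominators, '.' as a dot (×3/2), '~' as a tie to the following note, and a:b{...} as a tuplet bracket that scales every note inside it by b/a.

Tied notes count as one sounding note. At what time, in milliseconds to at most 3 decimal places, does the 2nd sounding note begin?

1. 0.0ms @ 0 + 661.765ms (3/2)
2. 661.765ms @ 3/2 + 661.765ms (3/2)
3. 1323.529ms @ 3 + 661.765ms (3/2)
4. 1985.294ms @ 9/2 + 661.765ms (3/2)

note 2 onset = 3/2b = 661.765ms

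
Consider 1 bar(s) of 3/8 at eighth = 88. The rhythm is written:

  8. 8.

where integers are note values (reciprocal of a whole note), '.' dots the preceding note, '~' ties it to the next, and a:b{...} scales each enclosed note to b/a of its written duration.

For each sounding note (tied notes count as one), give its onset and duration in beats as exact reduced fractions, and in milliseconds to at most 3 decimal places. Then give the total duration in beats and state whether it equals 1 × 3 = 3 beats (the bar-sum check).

1) 0.0ms=0b +1022.727ms=3/2b
2) 1022.727ms=3/2b +1022.727ms=3/2b
Σ=3b of 3 (88bpm 3/8) — PASS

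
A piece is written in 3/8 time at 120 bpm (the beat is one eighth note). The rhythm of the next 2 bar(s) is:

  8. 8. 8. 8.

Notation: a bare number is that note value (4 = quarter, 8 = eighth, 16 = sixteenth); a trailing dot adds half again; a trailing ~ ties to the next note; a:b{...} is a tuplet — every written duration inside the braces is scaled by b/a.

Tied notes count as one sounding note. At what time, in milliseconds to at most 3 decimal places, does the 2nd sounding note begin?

note 2 onset = 3/2b = 750.0ms

1. 0.0ms @ 0 + 750.0ms (3/2)
2. 750.0ms @ 3/2 + 750.0ms (3/2)
3. 1500.0ms @ 3 + 750.0ms (3/2)
4. 2250.0ms @ 9/2 + 750.0ms (3/2)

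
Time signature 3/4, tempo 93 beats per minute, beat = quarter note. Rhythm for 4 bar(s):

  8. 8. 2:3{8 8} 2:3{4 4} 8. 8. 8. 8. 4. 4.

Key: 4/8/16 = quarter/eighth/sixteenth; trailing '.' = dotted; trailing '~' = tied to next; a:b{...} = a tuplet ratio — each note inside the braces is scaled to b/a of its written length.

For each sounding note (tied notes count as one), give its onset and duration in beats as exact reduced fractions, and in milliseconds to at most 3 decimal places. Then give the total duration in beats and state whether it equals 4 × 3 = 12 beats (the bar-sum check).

1) 0.0ms=0b +483.871ms=3/4b
2) 483.871ms=3/4b +483.871ms=3/4b
3) 967.742ms=3/2b +483.871ms=3/4b
4) 1451.613ms=9/4b +483.871ms=3/4b
5) 1935.484ms=3b +967.742ms=3/2b
6) 2903.226ms=9/2b +967.742ms=3/2b
7) 3870.968ms=6b +483.871ms=3/4b
8) 4354.839ms=27/4b +483.871ms=3/4b
9) 4838.71ms=15/2b +483.871ms=3/4b
10) 5322.581ms=33/4b +483.871ms=3/4b
11) 5806.452ms=9b +967.742ms=3/2b
12) 6774.194ms=21/2b +967.742ms=3/2b
Σ=12b of 12 (93bpm 3/4) — PASS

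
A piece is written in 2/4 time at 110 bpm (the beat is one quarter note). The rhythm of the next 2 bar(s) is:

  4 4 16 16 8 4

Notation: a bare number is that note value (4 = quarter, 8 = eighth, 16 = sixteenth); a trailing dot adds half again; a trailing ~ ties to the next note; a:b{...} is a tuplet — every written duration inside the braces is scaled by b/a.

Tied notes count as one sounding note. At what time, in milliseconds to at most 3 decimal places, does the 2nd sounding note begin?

1. 0.0ms @ 0 + 545.455ms (1)
2. 545.455ms @ 1 + 545.455ms (1)
3. 1090.909ms @ 2 + 136.364ms (1/4)
4. 1227.273ms @ 9/4 + 136.364ms (1/4)
5. 1363.636ms @ 5/2 + 272.727ms (1/2)
6. 1636.364ms @ 3 + 545.455ms (1)

note 2 onset = 1b = 545.455ms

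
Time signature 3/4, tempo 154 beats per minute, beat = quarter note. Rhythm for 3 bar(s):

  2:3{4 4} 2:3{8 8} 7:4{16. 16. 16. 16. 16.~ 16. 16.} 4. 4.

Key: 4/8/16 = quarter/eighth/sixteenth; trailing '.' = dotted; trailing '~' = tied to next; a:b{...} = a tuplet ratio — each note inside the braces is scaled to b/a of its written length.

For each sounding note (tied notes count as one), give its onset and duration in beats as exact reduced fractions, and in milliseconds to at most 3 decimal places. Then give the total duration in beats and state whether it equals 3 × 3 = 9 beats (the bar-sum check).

1) 0.0ms=0b +584.416ms=3/2b
2) 584.416ms=3/2b +584.416ms=3/2b
3) 1168.831ms=3b +292.208ms=3/4b
4) 1461.039ms=15/4b +292.208ms=3/4b
5) 1753.247ms=9/2b +83.488ms=3/14b
6) 1836.735ms=33/7b +83.488ms=3/14b
7) 1920.223ms=69/14b +83.488ms=3/14b
8) 2003.711ms=36/7b +83.488ms=3/14b
9) 2087.199ms=75/14b +166.976ms=3/7b
10) 2254.174ms=81/14b +83.488ms=3/14b
11) 2337.662ms=6b +584.416ms=3/2b
12) 2922.078ms=15/2b +584.416ms=3/2b
Σ=9b of 9 (154bpm 3/4) — PASS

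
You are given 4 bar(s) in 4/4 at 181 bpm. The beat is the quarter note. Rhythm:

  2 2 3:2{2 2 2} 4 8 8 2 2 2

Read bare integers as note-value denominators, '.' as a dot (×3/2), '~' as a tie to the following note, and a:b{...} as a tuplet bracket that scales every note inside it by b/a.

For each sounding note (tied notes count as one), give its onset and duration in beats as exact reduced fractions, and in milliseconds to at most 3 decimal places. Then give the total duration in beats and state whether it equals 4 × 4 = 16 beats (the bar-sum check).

1) 0.0ms=0b +662.983ms=2b
2) 662.983ms=2b +662.983ms=2b
3) 1325.967ms=4b +441.989ms=4/3b
4) 1767.956ms=16/3b +441.989ms=4/3b
5) 2209.945ms=20/3b +441.989ms=4/3b
6) 2651.934ms=8b +331.492ms=1b
7) 2983.425ms=9b +165.746ms=1/2b
8) 3149.171ms=19/2b +165.746ms=1/2b
9) 3314.917ms=10b +662.983ms=2b
10) 3977.901ms=12b +662.983ms=2b
11) 4640.884ms=14b +662.983ms=2b
Σ=16b of 16 (181bpm 4/4) — PASS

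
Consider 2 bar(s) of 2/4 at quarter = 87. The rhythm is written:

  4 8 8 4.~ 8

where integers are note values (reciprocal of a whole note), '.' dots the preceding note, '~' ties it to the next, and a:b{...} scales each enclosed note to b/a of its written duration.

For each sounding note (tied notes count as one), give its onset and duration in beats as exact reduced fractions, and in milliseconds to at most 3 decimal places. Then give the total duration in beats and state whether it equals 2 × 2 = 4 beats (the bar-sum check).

1) 0.0ms=0b +689.655ms=1b
2) 689.655ms=1b +344.828ms=1/2b
3) 1034.483ms=3/2b +344.828ms=1/2b
4) 1379.31ms=2b +1379.31ms=2b
Σ=4b of 4 (87bpm 2/4) — PASS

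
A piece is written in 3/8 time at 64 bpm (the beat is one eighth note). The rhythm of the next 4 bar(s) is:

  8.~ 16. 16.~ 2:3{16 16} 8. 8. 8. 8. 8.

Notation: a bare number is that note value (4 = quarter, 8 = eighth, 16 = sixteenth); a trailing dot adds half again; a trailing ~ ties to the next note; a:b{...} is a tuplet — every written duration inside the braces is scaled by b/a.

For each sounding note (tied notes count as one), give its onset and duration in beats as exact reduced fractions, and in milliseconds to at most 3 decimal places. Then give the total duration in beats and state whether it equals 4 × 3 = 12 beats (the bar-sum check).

1) 0.0ms=0b +2109.375ms=9/4b
2) 2109.375ms=9/4b +1406.25ms=3/2b
3) 3515.625ms=15/4b +703.125ms=3/4b
4) 4218.75ms=9/2b +1406.25ms=3/2b
5) 5625.0ms=6b +1406.25ms=3/2b
6) 7031.25ms=15/2b +1406.25ms=3/2b
7) 8437.5ms=9b +1406.25ms=3/2b
8) 9843.75ms=21/2b +1406.25ms=3/2b
Σ=12b of 12 (64bpm 3/8) — PASS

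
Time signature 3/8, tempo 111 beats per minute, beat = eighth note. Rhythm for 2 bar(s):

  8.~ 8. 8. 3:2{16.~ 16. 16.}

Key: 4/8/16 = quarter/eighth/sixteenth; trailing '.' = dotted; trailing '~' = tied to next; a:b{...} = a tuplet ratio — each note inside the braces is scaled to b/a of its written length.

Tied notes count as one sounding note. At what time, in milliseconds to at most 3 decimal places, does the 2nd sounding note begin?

note 2 onset = 3b = 1621.622ms

1. 0.0ms @ 0 + 1621.622ms (3)
2. 1621.622ms @ 3 + 810.811ms (3/2)
3. 2432.432ms @ 9/2 + 540.541ms (1)
4. 2972.973ms @ 11/2 + 270.27ms (1/2)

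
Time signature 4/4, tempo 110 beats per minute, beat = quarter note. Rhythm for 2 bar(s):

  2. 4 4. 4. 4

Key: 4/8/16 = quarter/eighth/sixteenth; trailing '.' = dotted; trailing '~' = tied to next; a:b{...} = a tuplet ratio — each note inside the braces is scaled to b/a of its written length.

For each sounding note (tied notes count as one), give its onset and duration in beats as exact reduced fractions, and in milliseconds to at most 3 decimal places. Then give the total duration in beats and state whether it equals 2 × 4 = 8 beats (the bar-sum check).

1) 0.0ms=0b +1636.364ms=3b
2) 1636.364ms=3b +545.455ms=1b
3) 2181.818ms=4b +818.182ms=3/2b
4) 3000.0ms=11/2b +818.182ms=3/2b
5) 3818.182ms=7b +545.455ms=1b
Σ=8b of 8 (110bpm 4/4) — PASS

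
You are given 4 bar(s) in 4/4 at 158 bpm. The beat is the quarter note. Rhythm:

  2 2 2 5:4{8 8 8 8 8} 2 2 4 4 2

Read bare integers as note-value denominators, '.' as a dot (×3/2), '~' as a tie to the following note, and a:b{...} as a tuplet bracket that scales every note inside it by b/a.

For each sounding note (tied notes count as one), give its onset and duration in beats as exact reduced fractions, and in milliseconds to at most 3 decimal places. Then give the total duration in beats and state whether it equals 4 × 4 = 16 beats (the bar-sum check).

1) 0.0ms=0b +759.494ms=2b
2) 759.494ms=2b +759.494ms=2b
3) 1518.987ms=4b +759.494ms=2b
4) 2278.481ms=6b +151.899ms=2/5b
5) 2430.38ms=32/5b +151.899ms=2/5b
6) 2582.278ms=34/5b +151.899ms=2/5b
7) 2734.177ms=36/5b +151.899ms=2/5b
8) 2886.076ms=38/5b +151.899ms=2/5b
9) 3037.975ms=8b +759.494ms=2b
10) 3797.468ms=10b +759.494ms=2b
11) 4556.962ms=12b +379.747ms=1b
12) 4936.709ms=13b +379.747ms=1b
13) 5316.456ms=14b +759.494ms=2b
Σ=16b of 16 (158bpm 4/4) — PASS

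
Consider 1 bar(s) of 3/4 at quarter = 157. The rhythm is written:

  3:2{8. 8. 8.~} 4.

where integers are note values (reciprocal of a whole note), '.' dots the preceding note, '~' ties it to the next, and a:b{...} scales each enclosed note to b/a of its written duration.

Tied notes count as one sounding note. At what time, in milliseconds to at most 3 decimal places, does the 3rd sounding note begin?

note 3 onset = 1b = 382.166ms

1. 0.0ms @ 0 + 191.083ms (1/2)
2. 191.083ms @ 1/2 + 191.083ms (1/2)
3. 382.166ms @ 1 + 764.331ms (2)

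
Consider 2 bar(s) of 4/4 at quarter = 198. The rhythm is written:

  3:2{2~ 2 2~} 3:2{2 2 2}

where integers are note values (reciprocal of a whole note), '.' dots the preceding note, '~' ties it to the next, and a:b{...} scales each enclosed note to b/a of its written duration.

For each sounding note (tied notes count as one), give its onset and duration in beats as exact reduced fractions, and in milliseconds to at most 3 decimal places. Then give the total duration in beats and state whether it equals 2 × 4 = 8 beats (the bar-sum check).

1) 0.0ms=0b +808.081ms=8/3b
2) 808.081ms=8/3b +808.081ms=8/3b
3) 1616.162ms=16/3b +404.04ms=4/3b
4) 2020.202ms=20/3b +404.04ms=4/3b
Σ=8b of 8 (198bpm 4/4) — PASS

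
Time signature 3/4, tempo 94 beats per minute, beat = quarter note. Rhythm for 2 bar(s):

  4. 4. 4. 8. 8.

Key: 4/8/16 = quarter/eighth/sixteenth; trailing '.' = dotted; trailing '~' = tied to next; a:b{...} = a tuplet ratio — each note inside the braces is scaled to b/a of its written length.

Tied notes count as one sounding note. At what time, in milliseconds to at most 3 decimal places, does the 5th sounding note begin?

1. 0.0ms @ 0 + 957.447ms (3/2)
2. 957.447ms @ 3/2 + 957.447ms (3/2)
3. 1914.894ms @ 3 + 957.447ms (3/2)
4. 2872.34ms @ 9/2 + 478.723ms (3/4)
5. 3351.064ms @ 21/4 + 478.723ms (3/4)

note 5 onset = 21/4b = 3351.064ms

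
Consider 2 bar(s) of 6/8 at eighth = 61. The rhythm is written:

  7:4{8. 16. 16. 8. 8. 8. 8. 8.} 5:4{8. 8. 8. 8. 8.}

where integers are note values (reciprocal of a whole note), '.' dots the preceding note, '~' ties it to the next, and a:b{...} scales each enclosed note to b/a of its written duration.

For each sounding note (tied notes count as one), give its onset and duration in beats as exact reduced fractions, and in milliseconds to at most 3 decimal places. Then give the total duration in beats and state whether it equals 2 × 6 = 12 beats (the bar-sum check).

1) 0.0ms=0b +843.091ms=6/7b
2) 843.091ms=6/7b +421.546ms=3/7b
3) 1264.637ms=9/7b +421.546ms=3/7b
4) 1686.183ms=12/7b +843.091ms=6/7b
5) 2529.274ms=18/7b +843.091ms=6/7b
6) 3372.365ms=24/7b +843.091ms=6/7b
7) 4215.457ms=30/7b +843.091ms=6/7b
8) 5058.548ms=36/7b +843.091ms=6/7b
9) 5901.639ms=6b +1180.328ms=6/5b
10) 7081.967ms=36/5b +1180.328ms=6/5b
11) 8262.295ms=42/5b +1180.328ms=6/5b
12) 9442.623ms=48/5b +1180.328ms=6/5b
13) 10622.951ms=54/5b +1180.328ms=6/5b
Σ=12b of 12 (61bpm 6/8) — PASS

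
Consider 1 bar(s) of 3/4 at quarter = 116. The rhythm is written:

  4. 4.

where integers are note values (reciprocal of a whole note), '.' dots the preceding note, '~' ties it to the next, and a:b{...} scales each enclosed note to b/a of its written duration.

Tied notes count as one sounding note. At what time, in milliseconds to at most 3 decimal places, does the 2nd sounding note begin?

note 2 onset = 3/2b = 775.862ms

1. 0.0ms @ 0 + 775.862ms (3/2)
2. 775.862ms @ 3/2 + 775.862ms (3/2)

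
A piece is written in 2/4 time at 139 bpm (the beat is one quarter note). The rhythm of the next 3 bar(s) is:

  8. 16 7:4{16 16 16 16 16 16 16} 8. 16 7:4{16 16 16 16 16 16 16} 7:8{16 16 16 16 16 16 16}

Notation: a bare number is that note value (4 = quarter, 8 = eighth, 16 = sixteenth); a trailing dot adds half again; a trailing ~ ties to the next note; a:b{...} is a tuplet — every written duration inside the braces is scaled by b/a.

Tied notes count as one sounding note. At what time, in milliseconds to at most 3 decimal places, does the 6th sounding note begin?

1. 0.0ms @ 0 + 323.741ms (3/4)
2. 323.741ms @ 3/4 + 107.914ms (1/4)
3. 431.655ms @ 1 + 61.665ms (1/7)
4. 493.32ms @ 8/7 + 61.665ms (1/7)
5. 554.985ms @ 9/7 + 61.665ms (1/7)
6. 616.65ms @ 10/7 + 61.665ms (1/7)
7. 678.314ms @ 11/7 + 61.665ms (1/7)
8. 739.979ms @ 12/7 + 61.665ms (1/7)
9. 801.644ms @ 13/7 + 61.665ms (1/7)
10. 863.309ms @ 2 + 323.741ms (3/4)
11. 1187.05ms @ 11/4 + 107.914ms (1/4)
12. 1294.964ms @ 3 + 61.665ms (1/7)
13. 1356.629ms @ 22/7 + 61.665ms (1/7)
14. 1418.294ms @ 23/7 + 61.665ms (1/7)
15. 1479.959ms @ 24/7 + 61.665ms (1/7)
16. 1541.624ms @ 25/7 + 61.665ms (1/7)
17. 1603.289ms @ 26/7 + 61.665ms (1/7)
18. 1664.954ms @ 27/7 + 61.665ms (1/7)
19. 1726.619ms @ 4 + 123.33ms (2/7)
20. 1849.949ms @ 30/7 + 123.33ms (2/7)
21. 1973.279ms @ 32/7 + 123.33ms (2/7)
22. 2096.608ms @ 34/7 + 123.33ms (2/7)
23. 2219.938ms @ 36/7 + 123.33ms (2/7)
24. 2343.268ms @ 38/7 + 123.33ms (2/7)
25. 2466.598ms @ 40/7 + 123.33ms (2/7)

note 6 onset = 10/7b = 616.65ms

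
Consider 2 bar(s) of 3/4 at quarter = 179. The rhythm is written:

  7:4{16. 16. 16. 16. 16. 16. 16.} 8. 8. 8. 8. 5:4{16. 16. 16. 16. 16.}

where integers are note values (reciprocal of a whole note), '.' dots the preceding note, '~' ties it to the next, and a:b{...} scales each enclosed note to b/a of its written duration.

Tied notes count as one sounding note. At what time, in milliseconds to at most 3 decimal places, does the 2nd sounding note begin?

note 2 onset = 3/14b = 71.828ms

1. 0.0ms @ 0 + 71.828ms (3/14)
2. 71.828ms @ 3/14 + 71.828ms (3/14)
3. 143.655ms @ 3/7 + 71.828ms (3/14)
4. 215.483ms @ 9/14 + 71.828ms (3/14)
5. 287.31ms @ 6/7 + 71.828ms (3/14)
6. 359.138ms @ 15/14 + 71.828ms (3/14)
7. 430.966ms @ 9/7 + 71.828ms (3/14)
8. 502.793ms @ 3/2 + 251.397ms (3/4)
9. 754.19ms @ 9/4 + 251.397ms (3/4)
10. 1005.587ms @ 3 + 251.397ms (3/4)
11. 1256.983ms @ 15/4 + 251.397ms (3/4)
12. 1508.38ms @ 9/2 + 100.559ms (3/10)
13. 1608.939ms @ 24/5 + 100.559ms (3/10)
14. 1709.497ms @ 51/10 + 100.559ms (3/10)
15. 1810.056ms @ 27/5 + 100.559ms (3/10)
16. 1910.615ms @ 57/10 + 100.559ms (3/10)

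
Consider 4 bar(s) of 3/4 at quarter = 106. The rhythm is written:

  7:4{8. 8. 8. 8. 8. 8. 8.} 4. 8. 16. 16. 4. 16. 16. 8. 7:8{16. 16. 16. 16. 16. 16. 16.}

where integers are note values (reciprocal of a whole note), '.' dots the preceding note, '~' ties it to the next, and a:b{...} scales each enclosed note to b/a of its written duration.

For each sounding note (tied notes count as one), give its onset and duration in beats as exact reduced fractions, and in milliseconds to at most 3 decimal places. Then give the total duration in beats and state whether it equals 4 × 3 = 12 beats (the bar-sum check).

1) 0.0ms=0b +242.588ms=3/7b
2) 242.588ms=3/7b +242.588ms=3/7b
3) 485.175ms=6/7b +242.588ms=3/7b
4) 727.763ms=9/7b +242.588ms=3/7b
5) 970.35ms=12/7b +242.588ms=3/7b
6) 1212.938ms=15/7b +242.588ms=3/7b
7) 1455.526ms=18/7b +242.588ms=3/7b
8) 1698.113ms=3b +849.057ms=3/2b
9) 2547.17ms=9/2b +424.528ms=3/4b
10) 2971.698ms=21/4b +212.264ms=3/8b
11) 3183.962ms=45/8b +212.264ms=3/8b
12) 3396.226ms=6b +849.057ms=3/2b
13) 4245.283ms=15/2b +212.264ms=3/8b
14) 4457.547ms=63/8b +212.264ms=3/8b
15) 4669.811ms=33/4b +424.528ms=3/4b
16) 5094.34ms=9b +242.588ms=3/7b
17) 5336.927ms=66/7b +242.588ms=3/7b
18) 5579.515ms=69/7b +242.588ms=3/7b
19) 5822.102ms=72/7b +242.588ms=3/7b
20) 6064.69ms=75/7b +242.588ms=3/7b
21) 6307.278ms=78/7b +242.588ms=3/7b
22) 6549.865ms=81/7b +242.588ms=3/7b
Σ=12b of 12 (106bpm 3/4) — PASS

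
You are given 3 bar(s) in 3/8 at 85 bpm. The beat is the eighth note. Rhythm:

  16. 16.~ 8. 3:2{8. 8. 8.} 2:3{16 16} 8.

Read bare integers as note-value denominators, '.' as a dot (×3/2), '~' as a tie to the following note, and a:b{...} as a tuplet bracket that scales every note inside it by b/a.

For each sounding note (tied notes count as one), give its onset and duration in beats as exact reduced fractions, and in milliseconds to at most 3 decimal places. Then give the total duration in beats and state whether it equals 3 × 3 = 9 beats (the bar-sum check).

1) 0.0ms=0b +529.412ms=3/4b
2) 529.412ms=3/4b +1588.235ms=9/4b
3) 2117.647ms=3b +705.882ms=1b
4) 2823.529ms=4b +705.882ms=1b
5) 3529.412ms=5b +705.882ms=1b
6) 4235.294ms=6b +529.412ms=3/4b
7) 4764.706ms=27/4b +529.412ms=3/4b
8) 5294.118ms=15/2b +1058.824ms=3/2b
Σ=9b of 9 (85bpm 3/8) — PASS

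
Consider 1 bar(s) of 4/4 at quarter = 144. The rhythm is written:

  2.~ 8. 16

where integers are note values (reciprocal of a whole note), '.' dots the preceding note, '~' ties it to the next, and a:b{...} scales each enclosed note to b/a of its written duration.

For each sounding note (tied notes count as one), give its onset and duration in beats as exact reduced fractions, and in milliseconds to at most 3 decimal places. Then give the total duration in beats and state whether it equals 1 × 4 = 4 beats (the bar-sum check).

1) 0.0ms=0b +1562.5ms=15/4b
2) 1562.5ms=15/4b +104.167ms=1/4b
Σ=4b of 4 (144bpm 4/4) — PASS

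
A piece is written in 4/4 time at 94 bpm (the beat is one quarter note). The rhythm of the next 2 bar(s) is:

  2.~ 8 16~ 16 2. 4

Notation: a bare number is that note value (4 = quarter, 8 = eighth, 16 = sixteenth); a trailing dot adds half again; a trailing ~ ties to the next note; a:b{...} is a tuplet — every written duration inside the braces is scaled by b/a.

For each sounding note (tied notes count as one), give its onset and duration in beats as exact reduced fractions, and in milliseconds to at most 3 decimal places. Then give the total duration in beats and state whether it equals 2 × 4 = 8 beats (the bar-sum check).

1) 0.0ms=0b +2234.043ms=7/2b
2) 2234.043ms=7/2b +319.149ms=1/2b
3) 2553.191ms=4b +1914.894ms=3b
4) 4468.085ms=7b +638.298ms=1b
Σ=8b of 8 (94bpm 4/4) — PASS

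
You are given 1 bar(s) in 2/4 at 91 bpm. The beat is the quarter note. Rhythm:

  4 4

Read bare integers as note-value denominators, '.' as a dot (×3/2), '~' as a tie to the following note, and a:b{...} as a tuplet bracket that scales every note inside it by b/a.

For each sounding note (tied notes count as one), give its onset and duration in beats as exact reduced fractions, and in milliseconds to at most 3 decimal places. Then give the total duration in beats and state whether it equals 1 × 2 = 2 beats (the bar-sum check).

1) 0.0ms=0b +659.341ms=1b
2) 659.341ms=1b +659.341ms=1b
Σ=2b of 2 (91bpm 2/4) — PASS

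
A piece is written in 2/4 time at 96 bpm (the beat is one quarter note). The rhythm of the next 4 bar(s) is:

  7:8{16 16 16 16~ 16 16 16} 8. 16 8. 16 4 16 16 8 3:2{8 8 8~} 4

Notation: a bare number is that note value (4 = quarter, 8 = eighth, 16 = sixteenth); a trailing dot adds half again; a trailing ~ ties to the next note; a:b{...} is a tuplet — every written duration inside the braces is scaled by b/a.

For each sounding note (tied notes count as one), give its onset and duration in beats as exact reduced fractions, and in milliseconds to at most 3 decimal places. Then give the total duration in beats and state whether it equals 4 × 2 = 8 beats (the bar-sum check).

1) 0.0ms=0b +178.571ms=2/7b
2) 178.571ms=2/7b +178.571ms=2/7b
3) 357.143ms=4/7b +178.571ms=2/7b
4) 535.714ms=6/7b +357.143ms=4/7b
5) 892.857ms=10/7b +178.571ms=2/7b
6) 1071.429ms=12/7b +178.571ms=2/7b
7) 1250.0ms=2b +468.75ms=3/4b
8) 1718.75ms=11/4b +156.25ms=1/4b
9) 1875.0ms=3b +468.75ms=3/4b
10) 2343.75ms=15/4b +156.25ms=1/4b
11) 2500.0ms=4b +625.0ms=1b
12) 3125.0ms=5b +156.25ms=1/4b
13) 3281.25ms=21/4b +156.25ms=1/4b
14) 3437.5ms=11/2b +312.5ms=1/2b
15) 3750.0ms=6b +208.333ms=1/3b
16) 3958.333ms=19/3b +208.333ms=1/3b
17) 4166.667ms=20/3b +833.333ms=4/3b
Σ=8b of 8 (96bpm 2/4) — PASS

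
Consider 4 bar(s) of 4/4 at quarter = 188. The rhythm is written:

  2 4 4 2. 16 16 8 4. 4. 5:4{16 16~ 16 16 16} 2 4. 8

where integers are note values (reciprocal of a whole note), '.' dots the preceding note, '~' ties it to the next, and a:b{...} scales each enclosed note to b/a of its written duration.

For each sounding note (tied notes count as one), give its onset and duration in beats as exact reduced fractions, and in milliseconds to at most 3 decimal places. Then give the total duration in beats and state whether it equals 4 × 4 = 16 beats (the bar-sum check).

1) 0.0ms=0b +638.298ms=2b
2) 638.298ms=2b +319.149ms=1b
3) 957.447ms=3b +319.149ms=1b
4) 1276.596ms=4b +957.447ms=3b
5) 2234.043ms=7b +79.787ms=1/4b
6) 2313.83ms=29/4b +79.787ms=1/4b
7) 2393.617ms=15/2b +159.574ms=1/2b
8) 2553.191ms=8b +478.723ms=3/2b
9) 3031.915ms=19/2b +478.723ms=3/2b
10) 3510.638ms=11b +63.83ms=1/5b
11) 3574.468ms=56/5b +127.66ms=2/5b
12) 3702.128ms=58/5b +63.83ms=1/5b
13) 3765.957ms=59/5b +63.83ms=1/5b
14) 3829.787ms=12b +638.298ms=2b
15) 4468.085ms=14b +478.723ms=3/2b
16) 4946.809ms=31/2b +159.574ms=1/2b
Σ=16b of 16 (188bpm 4/4) — PASS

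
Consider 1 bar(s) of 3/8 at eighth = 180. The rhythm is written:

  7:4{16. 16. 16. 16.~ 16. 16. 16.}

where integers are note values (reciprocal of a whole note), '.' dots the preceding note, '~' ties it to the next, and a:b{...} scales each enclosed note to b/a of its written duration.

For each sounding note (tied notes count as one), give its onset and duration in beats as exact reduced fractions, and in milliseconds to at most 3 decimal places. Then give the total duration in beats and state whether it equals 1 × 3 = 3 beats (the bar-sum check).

1) 0.0ms=0b +142.857ms=3/7b
2) 142.857ms=3/7b +142.857ms=3/7b
3) 285.714ms=6/7b +142.857ms=3/7b
4) 428.571ms=9/7b +285.714ms=6/7b
5) 714.286ms=15/7b +142.857ms=3/7b
6) 857.143ms=18/7b +142.857ms=3/7b
Σ=3b of 3 (180bpm 3/8) — PASS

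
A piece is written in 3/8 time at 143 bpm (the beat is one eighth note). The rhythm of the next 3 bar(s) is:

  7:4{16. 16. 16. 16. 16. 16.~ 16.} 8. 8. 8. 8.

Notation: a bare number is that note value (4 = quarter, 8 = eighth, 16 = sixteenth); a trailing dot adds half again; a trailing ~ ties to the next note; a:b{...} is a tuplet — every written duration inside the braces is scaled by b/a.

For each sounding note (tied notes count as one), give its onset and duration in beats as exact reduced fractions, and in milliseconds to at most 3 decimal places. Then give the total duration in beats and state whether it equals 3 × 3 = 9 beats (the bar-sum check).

1) 0.0ms=0b +179.82ms=3/7b
2) 179.82ms=3/7b +179.82ms=3/7b
3) 359.64ms=6/7b +179.82ms=3/7b
4) 539.461ms=9/7b +179.82ms=3/7b
5) 719.281ms=12/7b +179.82ms=3/7b
6) 899.101ms=15/7b +359.64ms=6/7b
7) 1258.741ms=3b +629.371ms=3/2b
8) 1888.112ms=9/2b +629.371ms=3/2b
9) 2517.483ms=6b +629.371ms=3/2b
10) 3146.853ms=15/2b +629.371ms=3/2b
Σ=9b of 9 (143bpm 3/8) — PASS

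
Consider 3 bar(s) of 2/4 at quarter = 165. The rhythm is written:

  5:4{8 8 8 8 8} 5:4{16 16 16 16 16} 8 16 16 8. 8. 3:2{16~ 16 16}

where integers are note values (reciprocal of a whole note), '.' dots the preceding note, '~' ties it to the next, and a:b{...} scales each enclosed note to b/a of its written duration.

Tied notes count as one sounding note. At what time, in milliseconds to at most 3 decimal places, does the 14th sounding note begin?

note 14 onset = 4b = 1454.545ms

1. 0.0ms @ 0 + 145.455ms (2/5)
2. 145.455ms @ 2/5 + 145.455ms (2/5)
3. 290.909ms @ 4/5 + 145.455ms (2/5)
4. 436.364ms @ 6/5 + 145.455ms (2/5)
5. 581.818ms @ 8/5 + 145.455ms (2/5)
6. 727.273ms @ 2 + 72.727ms (1/5)
7. 800.0ms @ 11/5 + 72.727ms (1/5)
8. 872.727ms @ 12/5 + 72.727ms (1/5)
9. 945.455ms @ 13/5 + 72.727ms (1/5)
10. 1018.182ms @ 14/5 + 72.727ms (1/5)
11. 1090.909ms @ 3 + 181.818ms (1/2)
12. 1272.727ms @ 7/2 + 90.909ms (1/4)
13. 1363.636ms @ 15/4 + 90.909ms (1/4)
14. 1454.545ms @ 4 + 272.727ms (3/4)
15. 1727.273ms @ 19/4 + 272.727ms (3/4)
16. 2000.0ms @ 11/2 + 121.212ms (1/3)
17. 2121.212ms @ 35/6 + 60.606ms (1/6)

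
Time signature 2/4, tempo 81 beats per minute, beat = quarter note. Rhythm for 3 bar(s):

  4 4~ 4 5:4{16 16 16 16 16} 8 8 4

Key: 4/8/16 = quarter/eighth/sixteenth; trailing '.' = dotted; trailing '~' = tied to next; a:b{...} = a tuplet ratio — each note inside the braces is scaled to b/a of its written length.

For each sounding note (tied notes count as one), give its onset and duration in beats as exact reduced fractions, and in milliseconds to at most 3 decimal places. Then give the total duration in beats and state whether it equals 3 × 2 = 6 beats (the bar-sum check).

1) 0.0ms=0b +740.741ms=1b
2) 740.741ms=1b +1481.481ms=2b
3) 2222.222ms=3b +148.148ms=1/5b
4) 2370.37ms=16/5b +148.148ms=1/5b
5) 2518.519ms=17/5b +148.148ms=1/5b
6) 2666.667ms=18/5b +148.148ms=1/5b
7) 2814.815ms=19/5b +148.148ms=1/5b
8) 2962.963ms=4b +370.37ms=1/2b
9) 3333.333ms=9/2b +370.37ms=1/2b
10) 3703.704ms=5b +740.741ms=1b
Σ=6b of 6 (81bpm 2/4) — PASS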